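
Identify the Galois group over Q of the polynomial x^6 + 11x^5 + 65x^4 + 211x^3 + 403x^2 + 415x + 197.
The polynomial f is an irreducible sextic over Q, so G = Gal(f/Q) is one of the 16 transitive subgroups 6T1, ..., 6T16 of S_6. The discriminant of f is -26474667429847, which is not a perfect square, so G is not contained in A_6. The transitive groups of degree 6 not contained in A_6 are: C_6 (6T1, order 6), S_3 (6T2, order 6), D_6 (6T3, order 12), C_3 x S_3 (6T5, order 18), A_4 x C_2 (6T6, order 24), S_4 (6T8, order 24), S_3 x S_3 (6T9, order 36), S_4 x C_2 (6T11, order 48), (S_3 x S_3) : C_2 (6T13, order 72), PGL(2,5) (6T14, order 120), S_6 (6T16, order 720). By Dedekind's theorem, for a prime p not dividing disc(f) the degrees of the irreducible factors of f mod p form the cycle type of an element of G. Factoring f modulo the 37 such primes p <= 179 (skipping 7, 13, 43, 71, which divide the discriminant), each new pattern first appears at: mod 2: f = (x^3 + x + 1)(x^3 + x^2 + 1), pattern 3+3; mod 3: f = (x^6 + 2x^5 + 2x^4 + x^3 + x^2 + x + 2), pattern 6; mod 29: f = (x + 1)(x + 3)(x + 10)(x + 14)(x + 19)(x + 22), pattern 1+1+1+1+1+1; mod 41: f = (x^2 + 12)(x^2 + 18x + 6)(x^2 + 34x + 9), pattern 2+2+2. No other pattern occurs in this range, so the set of observed cycle types is {3+3, 6, 1+1+1+1+1+1, 2+2+2}. The candidates containing elements of all these cycle types are C_6 (6T1) of order 6, D_6 (6T3) of order 12, C_3 x S_3 (6T5) of order 18, A_4 x C_2 (6T6) of order 24, S_3 x S_3 (6T9) of order 36, S_4 x C_2 (6T11) of order 48, (S_3 x S_3) : C_2 (6T13) of order 72, PGL(2,5) (6T14) of order 120, S_6 (6T16) of order 720; the others are excluded. The observed types are precisely the cycle types that occur in C_6 (6T1). Each of the other remaining candidates has further cycle types, and by the Chebotarev density theorem the matching factorization patterns would occur for a proportion of primes equal to their share of the group: D_6 (6T3) additionally contains elements of type 2+2+1+1 (3 of its 12 elements, about 25% of primes); C_3 x S_3 (6T5) additionally contains elements of type 3+1+1+1 (4 of its 18 elements, about 22% of primes); A_4 x C_2 (6T6) additionally contains elements of type 2+2+1+1, 2+1+1+1+1 (6 of its 24 elements, about 25% of primes); S_3 x S_3 (6T9) additionally contains elements of type 3+1+1+1, 2+2+1+1 (13 of its 36 elements, about 36% of primes); S_4 x C_2 (6T11) additionally contains elements of type 4+2, 4+1+1, 2+2+1+1, 2+1+1+1+1 (24 of its 48 elements, about 50% of primes); (S_3 x S_3) : C_2 (6T13) additionally contains elements of type 4+2, 3+2+1, 3+1+1+1, 2+2+1+1, 2+1+1+1+1 (49 of its 72 elements, about 68% of primes); PGL(2,5) (6T14) additionally contains elements of type 5+1, 4+1+1, 2+2+1+1 (69 of its 120 elements, about 58% of primes); S_6 (6T16) additionally contains elements of type 5+1, 4+2, 4+1+1, 3+2+1, 3+1+1+1, 2+2+1+1, 2+1+1+1+1 (544 of its 720 elements, about 76% of primes). None of the 37 primes tested shows any such pattern (for each of these groups the chance of that is below 10^-4), which rules them out. Hence G = C_6 (6T1), of order 6.

C_6 (order 6)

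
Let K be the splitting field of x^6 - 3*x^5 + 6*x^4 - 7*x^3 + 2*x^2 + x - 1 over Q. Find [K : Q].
The degree of the splitting field over Q equals the order of the Galois group, so first determine the group. The polynomial f is an irreducible sextic over Q, so G = Gal(f/Q) is one of the 16 transitive subgroups 6T1, ..., 6T16 of S_6. The discriminant of f is 810448, which is not a perfect square, so G is not contained in A_6. The transitive groups of degree 6 not contained in A_6 are: C_6 (6T1, order 6), S_3 (6T2, order 6), D_6 (6T3, order 12), C_3 x S_3 (6T5, order 18), A_4 x C_2 (6T6, order 24), S_4 (6T8, order 24), S_3 x S_3 (6T9, order 36), S_4 x C_2 (6T11, order 48), (S_3 x S_3) : C_2 (6T13, order 72), PGL(2,5) (6T14, order 120), S_6 (6T16, order 720). By Dedekind's theorem, for a prime p not dividing disc(f) the degrees of the irreducible factors of f mod p form the cycle type of an element of G. Factoring f modulo the 22 such primes p <= 89 (skipping 2, 37, which divide the discriminant), each new pattern first appears at: mod 3: f = (x^3 + x^2 + x + 2)(x^3 + 2x^2 + 1), pattern 3+3; mod 5: f = (x^2 + 3)(x^2 + 3x + 4)(x^2 + 4x + 2), pattern 2+2+2; mod 17: f = (x + 1)(x + 15)(x^4 + 15x^3 + 6x^2 + 12x + 9), pattern 4+1+1; mod 67: f = (x + 4)(x + 62)(x^2 + 66x + 40)(x^2 + 66x + 50), pattern 2+2+1+1. No other pattern occurs in this range, so the set of observed cycle types is {3+3, 2+2+2, 4+1+1, 2+2+1+1}. The candidates containing elements of all these cycle types are S_4 (6T8) of order 24, S_4 x C_2 (6T11) of order 48, PGL(2,5) (6T14) of order 120, S_6 (6T16) of order 720; the others are excluded. The observed types are precisely the cycle types that occur in S_4 (6T8) (apart from the identity). Each of the other remaining candidates has further cycle types, and by the Chebotarev density theorem the matching factorization patterns would occur for a proportion of primes equal to their share of the group: S_4 x C_2 (6T11) additionally contains elements of type 6, 4+2, 2+1+1+1+1 (17 of its 48 elements, about 35% of primes); PGL(2,5) (6T14) additionally contains elements of type 6, 5+1 (44 of its 120 elements, about 37% of primes); S_6 (6T16) additionally contains elements of type 6, 5+1, 4+2, 3+2+1, 3+1+1+1, 2+1+1+1+1 (529 of its 720 elements, about 73% of primes). None of the 22 primes tested shows any such pattern (for each of these groups the chance of that is below 10^-4), which rules them out. Hence G = S_4 (6T8), of order 24. The Galois group S_4 (6T8) has order 24, so the splitting field has degree 24 over Q.

24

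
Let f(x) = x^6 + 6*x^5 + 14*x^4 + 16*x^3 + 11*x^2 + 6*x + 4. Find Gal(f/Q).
The polynomial f is an irreducible sextic over Q, so G = Gal(f/Q) is one of the 16 transitive subgroups 6T1, ..., 6T16 of S_6. The discriminant of f is -5120000, which is not a perfect square, so G is not contained in A_6. The transitive groups of degree 6 not contained in A_6 are: C_6 (6T1, order 6), S_3 (6T2, order 6), D_6 (6T3, order 12), C_3 x S_3 (6T5, order 18), A_4 x C_2 (6T6, order 24), S_4 (6T8, order 24), S_3 x S_3 (6T9, order 36), S_4 x C_2 (6T11, order 48), (S_3 x S_3) : C_2 (6T13, order 72), PGL(2,5) (6T14, order 120), S_6 (6T16, order 720). By Dedekind's theorem, for a prime p not dividing disc(f) the degrees of the irreducible factors of f mod p form the cycle type of an element of G. Factoring f modulo the 22 such primes p <= 89 (skipping 2, 5, which divide the discriminant), each new pattern first appears at: mod 3: f = (x^3 + x^2 + 2x + 1)(x^3 + 2x^2 + x + 1), pattern 3+3; mod 7: f = (x^2 + x + 6)(x^2 + 2x + 3)(x^2 + 3x + 1), pattern 2+2+2; mod 13: f = (x + 5)(x + 10)(x^4 + 4x^3 + 8x^2 + 8x + 11), pattern 4+1+1; mod 43: f = (x + 13)(x + 32)(x^2 + 2x + 5)(x^2 + 2x + 11), pattern 2+2+1+1. No other pattern occurs in this range, so the set of observed cycle types is {3+3, 2+2+2, 4+1+1, 2+2+1+1}. The candidates containing elements of all these cycle types are S_4 (6T8) of order 24, S_4 x C_2 (6T11) of order 48, PGL(2,5) (6T14) of order 120, S_6 (6T16) of order 720; the others are excluded. The observed types are precisely the cycle types that occur in S_4 (6T8) (apart from the identity). Each of the other remaining candidates has further cycle types, and by the Chebotarev density theorem the matching factorization patterns would occur for a proportion of primes equal to their share of the group: S_4 x C_2 (6T11) additionally contains elements of type 6, 4+2, 2+1+1+1+1 (17 of its 48 elements, about 35% of primes); PGL(2,5) (6T14) additionally contains elements of type 6, 5+1 (44 of its 120 elements, about 37% of primes); S_6 (6T16) additionally contains elements of type 6, 5+1, 4+2, 3+2+1, 3+1+1+1, 2+1+1+1+1 (529 of its 720 elements, about 73% of primes). None of the 22 primes tested shows any such pattern (for each of these groups the chance of that is below 10^-4), which rules them out. Hence G = S_4 (6T8), of order 24.

S_4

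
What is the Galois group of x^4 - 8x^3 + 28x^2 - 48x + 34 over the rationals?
C_4, the cyclic group of order 4

The polynomial is an irreducible quartic over Q and its discriminant is 2048, which is not a perfect square, so the Galois group is not contained in A_4. The resolvent cubic y^3 - 28*y^2 + 248*y - 672 has exactly one rational root, so the Galois group is C_4 or D_4. The quartic becomes reducible over Q(sqrt(disc)), so the group is C_4.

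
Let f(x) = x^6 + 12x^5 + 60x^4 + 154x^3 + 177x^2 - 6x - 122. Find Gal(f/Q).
The polynomial f is an irreducible sextic over Q, so G = Gal(f/Q) is one of the 16 transitive subgroups 6T1, ..., 6T16 of S_6. The discriminant of f is 304930925568, which is not a perfect square, so G is not contained in A_6. The transitive groups of degree 6 not contained in A_6 are: C_6 (6T1, order 6), S_3 (6T2, order 6), D_6 (6T3, order 12), C_3 x S_3 (6T5, order 18), A_4 x C_2 (6T6, order 24), S_4 (6T8, order 24), S_3 x S_3 (6T9, order 36), S_4 x C_2 (6T11, order 48), (S_3 x S_3) : C_2 (6T13, order 72), PGL(2,5) (6T14, order 120), S_6 (6T16, order 720). By Dedekind's theorem, for a prime p not dividing disc(f) the degrees of the irreducible factors of f mod p form the cycle type of an element of G. Factoring f modulo the 79 such primes p <= 421 (skipping 2, 3, 41, which divide the discriminant), each new pattern first appears at: mod 5: f = (x^2 + 3)(x^2 + 3x + 3)(x^2 + 4x + 2), pattern 2+2+2; mod 7: f = (x^6 + 5x^5 + 4x^4 + 2x^2 + x + 4), pattern 6; mod 11: f = (x + 1)(x + 7)(x^2 + 5x + 3)(x^2 + 10x + 1), pattern 2+2+1+1; mod 13: f = (x^3 + 6x^2 + 3)(x^3 + 6x^2 + 11x + 7), pattern 3+3; mod 61: f = (x)(x + 23)(x + 32)(x + 39)(x + 44)(x + 57), pattern 1+1+1+1+1+1. No other pattern occurs in this range, so the set of observed cycle types is {2+2+2, 6, 2+2+1+1, 3+3, 1+1+1+1+1+1}. The candidates containing elements of all these cycle types are D_6 (6T3) of order 12, A_4 x C_2 (6T6) of order 24, S_3 x S_3 (6T9) of order 36, S_4 x C_2 (6T11) of order 48, (S_3 x S_3) : C_2 (6T13) of order 72, PGL(2,5) (6T14) of order 120, S_6 (6T16) of order 720; the others are excluded. The observed types are precisely the cycle types that occur in D_6 (6T3). Each of the other remaining candidates has further cycle types, and by the Chebotarev density theorem the matching factorization patterns would occur for a proportion of primes equal to their share of the group: A_4 x C_2 (6T6) additionally contains elements of type 2+1+1+1+1 (3 of its 24 elements, about 12% of primes); S_3 x S_3 (6T9) additionally contains elements of type 3+1+1+1 (4 of its 36 elements, about 11% of primes); S_4 x C_2 (6T11) additionally contains elements of type 4+2, 4+1+1, 2+1+1+1+1 (15 of its 48 elements, about 31% of primes); (S_3 x S_3) : C_2 (6T13) additionally contains elements of type 4+2, 3+2+1, 3+1+1+1, 2+1+1+1+1 (40 of its 72 elements, about 56% of primes); PGL(2,5) (6T14) additionally contains elements of type 5+1, 4+1+1 (54 of its 120 elements, about 45% of primes); S_6 (6T16) additionally contains elements of type 5+1, 4+2, 4+1+1, 3+2+1, 3+1+1+1, 2+1+1+1+1 (499 of its 720 elements, about 69% of primes). None of the 79 primes tested shows any such pattern (for each of these groups the chance of that is below 10^-4), which rules them out. Hence G = D_6 (6T3), of order 12.

D_6 (order 12)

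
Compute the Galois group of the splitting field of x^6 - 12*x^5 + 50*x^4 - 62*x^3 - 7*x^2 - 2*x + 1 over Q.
The polynomial f is an irreducible sextic over Q, so G = Gal(f/Q) is one of the 16 transitive subgroups 6T1, ..., 6T16 of S_6. The discriminant of f is 1337890115584 = 1156672^2, a perfect square, so G is contained in A_6. The transitive groups of degree 6 contained in A_6 are: A_4 (6T4, order 12), S_4 (6T7, order 24), (C_3 x C_3) : C_4 (6T10, order 36), PSL(2,5) (6T12, order 60), A_6 (6T15, order 360). By Dedekind's theorem, for a prime p not dividing disc(f) the degrees of the irreducible factors of f mod p form the cycle type of an element of G. Factoring f modulo the 79 such primes p <= 431 (skipping 2, 11, 31, 53, which divide the discriminant), each new pattern first appears at: mod 3: f = (x^2 + 1)(x^4 + x^2 + x + 1), pattern 4+2; mod 5: f = (x^3 + x^2 + 3x + 1)(x^3 + 2x^2 + 1), pattern 3+3; mod 37: f = (x + 27)(x + 30)(x^2 + 9x + 28)(x^2 + 33x + 36), pattern 2+2+1+1; mod 67: f = (x + 3)(x + 18)(x + 20)(x + 34)(x + 53)(x + 61), pattern 1+1+1+1+1+1. No other pattern occurs in this range, so the set of observed cycle types is {4+2, 3+3, 2+2+1+1, 1+1+1+1+1+1}. The candidates containing elements of all these cycle types are S_4 (6T7) of order 24, (C_3 x C_3) : C_4 (6T10) of order 36, A_6 (6T15) of order 360; the others are excluded. The observed types are precisely the cycle types that occur in S_4 (6T7). Each of the other remaining candidates has further cycle types, and by the Chebotarev density theorem the matching factorization patterns would occur for a proportion of primes equal to their share of the group: (C_3 x C_3) : C_4 (6T10) additionally contains elements of type 3+1+1+1 (4 of its 36 elements, about 11% of primes); A_6 (6T15) additionally contains elements of type 5+1, 3+1+1+1 (184 of its 360 elements, about 51% of primes). None of the 79 primes tested shows any such pattern (for each of these groups the chance of that is below 10^-4), which rules them out. Hence G = S_4 (6T7), of order 24.

S_4 (order 24)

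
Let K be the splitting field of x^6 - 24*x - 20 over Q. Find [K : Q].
360

The degree of the splitting field over Q equals the order of the Galois group, so first determine the group. The polynomial f is an irreducible sextic over Q, so G = Gal(f/Q) is one of the 16 transitive subgroups 6T1, ..., 6T16 of S_6. The discriminant of f is 746496000000 = 864000^2, a perfect square, so G is contained in A_6. The transitive groups of degree 6 contained in A_6 are: A_4 (6T4, order 12), S_4 (6T7, order 24), (C_3 x C_3) : C_4 (6T10, order 36), PSL(2,5) (6T12, order 60), A_6 (6T15, order 360). By Dedekind's theorem, for a prime p not dividing disc(f) the degrees of the irreducible factors of f mod p form the cycle type of an element of G. Factoring f modulo the 6 such primes p <= 23 (skipping 2, 3, 5, which divide the discriminant), each new pattern first appears at: mod 7: f = (x + 4)(x^5 + 3x^4 + 2x^3 + 6x^2 + 4x + 2), pattern 5+1; mod 23: f = (x + 2)(x + 11)(x + 16)(x^3 + 17x^2 + 13x + 7), pattern 3+1+1+1. No other pattern occurs in this range, so the set of observed cycle types is {5+1, 3+1+1+1}. Among the candidates above, the only group containing elements of all these cycle types is A_6 (6T15) — each of A_4 (6T4), S_4 (6T7), (C_3 x C_3) : C_4 (6T10), PSL(2,5) (6T12) lacks at least one of them. Hence G = A_6 (6T15), of order 360. The Galois group A_6 (6T15) has order 360, so the splitting field has degree 360 over Q.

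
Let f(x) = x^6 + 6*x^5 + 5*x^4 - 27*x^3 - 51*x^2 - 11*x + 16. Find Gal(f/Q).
6T12: PSL(2,5)

The polynomial f is an irreducible sextic over Q, so G = Gal(f/Q) is one of the 16 transitive subgroups 6T1, ..., 6T16 of S_6. The discriminant of f is 30991489 = 5567^2, a perfect square, so G is contained in A_6. The transitive groups of degree 6 contained in A_6 are: A_4 (6T4, order 12), S_4 (6T7, order 24), (C_3 x C_3) : C_4 (6T10, order 36), PSL(2,5) (6T12, order 60), A_6 (6T15, order 360). By Dedekind's theorem, for a prime p not dividing disc(f) the degrees of the irreducible factors of f mod p form the cycle type of an element of G. Factoring f modulo the 21 such primes p <= 79 (skipping 19, which divides the discriminant), each new pattern first appears at: mod 2: f = (x)(x^5 + x^3 + x^2 + x + 1), pattern 5+1; mod 7: f = (x^3 + x^2 + 3x + 1)(x^3 + 5x^2 + 4x + 2), pattern 3+3; mod 61: f = (x + 38)(x + 60)(x^2 + 13x + 60)(x^2 + 17x + 55), pattern 2+2+1+1. No other pattern occurs in this range, so the set of observed cycle types is {5+1, 3+3, 2+2+1+1}. The candidates containing elements of all these cycle types are PSL(2,5) (6T12) of order 60, A_6 (6T15) of order 360; the others are excluded. The observed types are precisely the cycle types that occur in PSL(2,5) (6T12) (apart from the identity). Each of the other remaining candidates has further cycle types, and by the Chebotarev density theorem the matching factorization patterns would occur for a proportion of primes equal to their share of the group: A_6 (6T15) additionally contains elements of type 4+2, 3+1+1+1 (130 of its 360 elements, about 36% of primes). None of the 21 primes tested shows any such pattern (for each of these groups the chance of that is below 10^-4), which rules them out. Hence G = PSL(2,5) (6T12), of order 60.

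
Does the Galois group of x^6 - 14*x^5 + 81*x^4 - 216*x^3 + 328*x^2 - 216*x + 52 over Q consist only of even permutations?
The polynomial is irreducible of degree 6 over Q. Its discriminant is -1080641454080000, which is not a perfect square. A Galois group lies in the alternating group exactly when the discriminant is a square in Q, so the Galois group (S_4) is not contained in A_6.

No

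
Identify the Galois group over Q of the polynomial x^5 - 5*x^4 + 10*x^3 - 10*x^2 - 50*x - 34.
A_5

The polynomial f is an irreducible quintic over Q, so G = Gal(f/Q) is a transitive subgroup of S_5: one of C_5 (5T1, order 5), D_5 (5T2, order 10), F_20 (5T3, order 20), A_5 (5T4, order 60) or S_5 (5T5, order 120). The discriminant of f is 58564000000 = 242000^2, a perfect square, so G is contained in A_5. The transitive groups of degree 5 contained in A_5 are: C_5 (5T1, order 5), D_5 (5T2, order 10), A_5 (5T4, order 60). By Dedekind's theorem, for a prime p not dividing disc(f) the degrees of the irreducible factors of f mod p form the cycle type of an element of G. Factoring f modulo the 3 such primes p <= 13 (skipping 2, 5, 11, which divide the discriminant), each new pattern first appears at: mod 3: f = (x^5 + x^4 + x^3 + 2x^2 + x + 2), pattern 5; mod 13: f = (x + 4)(x + 6)(x^3 + 11x^2 + 6x + 4), pattern 3+1+1. No other pattern occurs in this range, so the set of observed cycle types is {5, 3+1+1}. Among the candidates above, the only group containing elements of all these cycle types is A_5 (5T4) — each of C_5 (5T1), D_5 (5T2) lacks at least one of them. Hence G = A_5 (5T4), of order 60.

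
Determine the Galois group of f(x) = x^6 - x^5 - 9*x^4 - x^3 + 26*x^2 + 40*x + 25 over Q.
(C_3 x C_3) : C_4 (also written G36+)

The polynomial f is an irreducible sextic over Q, so G = Gal(f/Q) is one of the 16 transitive subgroups 6T1, ..., 6T16 of S_6. The discriminant of f is 1064390625 = 32625^2, a perfect square, so G is contained in A_6. The transitive groups of degree 6 contained in A_6 are: A_4 (6T4, order 12), S_4 (6T7, order 24), (C_3 x C_3) : C_4 (6T10, order 36), PSL(2,5) (6T12, order 60), A_6 (6T15, order 360). By Dedekind's theorem, for a prime p not dividing disc(f) the degrees of the irreducible factors of f mod p form the cycle type of an element of G. Factoring f modulo the 19 such primes p <= 79 (skipping 3, 5, 29, which divide the discriminant), each new pattern first appears at: mod 2: f = (x^2 + x + 1)(x^4 + x + 1), pattern 4+2; mod 11: f = (x^3 + 5x + 3)(x^3 + 10x^2 + 8x + 1), pattern 3+3; mod 19: f = (x + 7)(x + 11)(x^2 + 6x + 6)(x^2 + 13x + 1), pattern 2+2+1+1; mod 61: f = (x + 5)(x + 52)(x + 56)(x^3 + 8x^2 + 27x + 34), pattern 3+1+1+1. No other pattern occurs in this range, so the set of observed cycle types is {4+2, 3+3, 2+2+1+1, 3+1+1+1}. The candidates containing elements of all these cycle types are (C_3 x C_3) : C_4 (6T10) of order 36, A_6 (6T15) of order 360; the others are excluded. The observed types are precisely the cycle types that occur in (C_3 x C_3) : C_4 (6T10) (apart from the identity). Each of the other remaining candidates has further cycle types, and by the Chebotarev density theorem the matching factorization patterns would occur for a proportion of primes equal to their share of the group: A_6 (6T15) additionally contains elements of type 5+1 (144 of its 360 elements, about 40% of primes). None of the 19 primes tested shows any such pattern (for each of these groups the chance of that is below 10^-4), which rules them out. Hence G = (C_3 x C_3) : C_4 (6T10), of order 36.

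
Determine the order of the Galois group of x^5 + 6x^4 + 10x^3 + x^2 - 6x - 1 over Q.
5

The degree of the splitting field over Q equals the order of the Galois group, so first determine the group. The polynomial f is an irreducible quintic over Q, so G = Gal(f/Q) is a transitive subgroup of S_5: one of C_5 (5T1, order 5), D_5 (5T2, order 10), F_20 (5T3, order 20), A_5 (5T4, order 60) or S_5 (5T5, order 120). The discriminant of f is 14641 = 121^2, a perfect square, so G is contained in A_5. The transitive groups of degree 5 contained in A_5 are: C_5 (5T1, order 5), D_5 (5T2, order 10), A_5 (5T4, order 60). By Dedekind's theorem, for a prime p not dividing disc(f) the degrees of the irreducible factors of f mod p form the cycle type of an element of G. Factoring f modulo the 14 such primes p <= 47 (skipping 11, which divides the discriminant), each new pattern first appears at: mod 2: f = (x^5 + x^2 + 1), pattern 5; mod 23: f = (x + 10)(x + 13)(x + 14)(x + 18)(x + 20), pattern 1+1+1+1+1. No other pattern occurs in this range, so the set of observed cycle types is {5, 1+1+1+1+1}. The candidates containing elements of all these cycle types are C_5 (5T1) of order 5, D_5 (5T2) of order 10, A_5 (5T4) of order 60; the others are excluded. The observed types are precisely the cycle types that occur in C_5 (5T1). Each of the other remaining candidates has further cycle types, and by the Chebotarev density theorem the matching factorization patterns would occur for a proportion of primes equal to their share of the group: D_5 (5T2) additionally contains elements of type 2+2+1 (5 of its 10 elements, about 50% of primes); A_5 (5T4) additionally contains elements of type 3+1+1, 2+2+1 (35 of its 60 elements, about 58% of primes). None of the 14 primes tested shows any such pattern (for each of these groups the chance of that is below 10^-4), which rules them out. Hence G = C_5 (5T1), of order 5. The Galois group C_5 (5T1) has order 5, so the splitting field has degree 5 over Q.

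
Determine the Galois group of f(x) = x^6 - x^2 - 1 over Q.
The polynomial f is an irreducible sextic over Q, so G = Gal(f/Q) is one of the 16 transitive subgroups 6T1, ..., 6T16 of S_6. The discriminant of f is 33856 = 184^2, a perfect square, so G is contained in A_6. The transitive groups of degree 6 contained in A_6 are: A_4 (6T4, order 12), S_4 (6T7, order 24), (C_3 x C_3) : C_4 (6T10, order 36), PSL(2,5) (6T12, order 60), A_6 (6T15, order 360). By Dedekind's theorem, for a prime p not dividing disc(f) the degrees of the irreducible factors of f mod p form the cycle type of an element of G. Factoring f modulo the 79 such primes p <= 419 (skipping 2, 23, which divide the discriminant), each new pattern first appears at: mod 3: f = (x^3 + x^2 + 2x + 1)(x^3 + 2x^2 + 2x + 2), pattern 3+3; mod 5: f = (x^2 + 3)(x^4 + 2x^2 + 3), pattern 4+2; mod 19: f = (x + 5)(x + 14)(x^2 + 9x + 15)(x^2 + 10x + 15), pattern 2+2+1+1; mod 223: f = (x + 16)(x + 57)(x + 78)(x + 145)(x + 166)(x + 207), pattern 1+1+1+1+1+1. No other pattern occurs in this range, so the set of observed cycle types is {3+3, 4+2, 2+2+1+1, 1+1+1+1+1+1}. The candidates containing elements of all these cycle types are S_4 (6T7) of order 24, (C_3 x C_3) : C_4 (6T10) of order 36, A_6 (6T15) of order 360; the others are excluded. The observed types are precisely the cycle types that occur in S_4 (6T7). Each of the other remaining candidates has further cycle types, and by the Chebotarev density theorem the matching factorization patterns would occur for a proportion of primes equal to their share of the group: (C_3 x C_3) : C_4 (6T10) additionally contains elements of type 3+1+1+1 (4 of its 36 elements, about 11% of primes); A_6 (6T15) additionally contains elements of type 5+1, 3+1+1+1 (184 of its 360 elements, about 51% of primes). None of the 79 primes tested shows any such pattern (for each of these groups the chance of that is below 10^-4), which rules them out. Hence G = S_4 (6T7), of order 24.

6T7: S_4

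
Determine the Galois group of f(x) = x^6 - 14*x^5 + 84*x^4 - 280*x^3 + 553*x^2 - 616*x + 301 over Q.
C_6 (also written C6)

The polynomial f is an irreducible sextic over Q, so G = Gal(f/Q) is one of the 16 transitive subgroups 6T1, ..., 6T16 of S_6. The discriminant of f is -1075648, which is not a perfect square, so G is not contained in A_6. The transitive groups of degree 6 not contained in A_6 are: C_6 (6T1, order 6), S_3 (6T2, order 6), D_6 (6T3, order 12), C_3 x S_3 (6T5, order 18), A_4 x C_2 (6T6, order 24), S_4 (6T8, order 24), S_3 x S_3 (6T9, order 36), S_4 x C_2 (6T11, order 48), (S_3 x S_3) : C_2 (6T13, order 72), PGL(2,5) (6T14, order 120), S_6 (6T16, order 720). By Dedekind's theorem, for a prime p not dividing disc(f) the degrees of the irreducible factors of f mod p form the cycle type of an element of G. Factoring f modulo the 37 such primes p <= 167 (skipping 2, 7, which divide the discriminant), each new pattern first appears at: mod 3: f = (x^6 + x^5 + 2x^3 + x^2 + 2x + 1), pattern 6; mod 11: f = (x^3 + 2x^2 + 2x + 3)(x^3 + 6x^2 + 4x + 5), pattern 3+3; mod 13: f = (x^2 + 8)(x^2 + x + 4)(x^2 + 11x + 9), pattern 2+2+2; mod 29: f = (x + 9)(x + 10)(x + 12)(x + 18)(x + 25)(x + 28), pattern 1+1+1+1+1+1. No other pattern occurs in this range, so the set of observed cycle types is {6, 3+3, 2+2+2, 1+1+1+1+1+1}. The candidates containing elements of all these cycle types are C_6 (6T1) of order 6, D_6 (6T3) of order 12, C_3 x S_3 (6T5) of order 18, A_4 x C_2 (6T6) of order 24, S_3 x S_3 (6T9) of order 36, S_4 x C_2 (6T11) of order 48, (S_3 x S_3) : C_2 (6T13) of order 72, PGL(2,5) (6T14) of order 120, S_6 (6T16) of order 720; the others are excluded. The observed types are precisely the cycle types that occur in C_6 (6T1). Each of the other remaining candidates has further cycle types, and by the Chebotarev density theorem the matching factorization patterns would occur for a proportion of primes equal to their share of the group: D_6 (6T3) additionally contains elements of type 2+2+1+1 (3 of its 12 elements, about 25% of primes); C_3 x S_3 (6T5) additionally contains elements of type 3+1+1+1 (4 of its 18 elements, about 22% of primes); A_4 x C_2 (6T6) additionally contains elements of type 2+2+1+1, 2+1+1+1+1 (6 of its 24 elements, about 25% of primes); S_3 x S_3 (6T9) additionally contains elements of type 3+1+1+1, 2+2+1+1 (13 of its 36 elements, about 36% of primes); S_4 x C_2 (6T11) additionally contains elements of type 4+2, 4+1+1, 2+2+1+1, 2+1+1+1+1 (24 of its 48 elements, about 50% of primes); (S_3 x S_3) : C_2 (6T13) additionally contains elements of type 4+2, 3+2+1, 3+1+1+1, 2+2+1+1, 2+1+1+1+1 (49 of its 72 elements, about 68% of primes); PGL(2,5) (6T14) additionally contains elements of type 5+1, 4+1+1, 2+2+1+1 (69 of its 120 elements, about 58% of primes); S_6 (6T16) additionally contains elements of type 5+1, 4+2, 4+1+1, 3+2+1, 3+1+1+1, 2+2+1+1, 2+1+1+1+1 (544 of its 720 elements, about 76% of primes). None of the 37 primes tested shows any such pattern (for each of these groups the chance of that is below 10^-4), which rules them out. Hence G = C_6 (6T1), of order 6.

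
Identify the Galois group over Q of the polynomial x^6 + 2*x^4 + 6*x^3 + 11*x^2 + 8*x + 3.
S_4 x C_2 (also written S4xC2)

The polynomial f is an irreducible sextic over Q, so G = Gal(f/Q) is one of the 16 transitive subgroups 6T1, ..., 6T16 of S_6. The discriminant of f is -7441984, which is not a perfect square, so G is not contained in A_6. The transitive groups of degree 6 not contained in A_6 are: C_6 (6T1, order 6), S_3 (6T2, order 6), D_6 (6T3, order 12), C_3 x S_3 (6T5, order 18), A_4 x C_2 (6T6, order 24), S_4 (6T8, order 24), S_3 x S_3 (6T9, order 36), S_4 x C_2 (6T11, order 48), (S_3 x S_3) : C_2 (6T13, order 72), PGL(2,5) (6T14, order 120), S_6 (6T16, order 720). By Dedekind's theorem, for a prime p not dividing disc(f) the degrees of the irreducible factors of f mod p form the cycle type of an element of G. Factoring f modulo the 17 such primes p <= 71 (skipping 2, 11, 31, which divide the discriminant), each new pattern first appears at: mod 3: f = (x)(x + 1)(x^4 + 2x^3 + 2), pattern 4+1+1; mod 5: f = (x^3 + 2x^2 + 3)(x^3 + 3x^2 + x + 1), pattern 3+3; mod 7: f = (x^6 + 2x^4 + 6x^3 + 4x^2 + x + 3), pattern 6; mod 13: f = (x^2 + 12x + 3)(x^4 + x^3 + 3x + 1), pattern 4+2; mod 37: f = (x + 7)(x + 17)(x^2 + 16x + 9)(x^2 + 34x + 17), pattern 2+2+1+1; mod 47: f = (x + 4)(x + 17)(x + 22)(x + 27)(x^2 + 24x + 15), pattern 2+1+1+1+1; mod 67: f = (x^2 + 8x + 20)(x^2 + 18x + 23)(x^2 + 41x + 22), pattern 2+2+2. No other pattern occurs in this range, so the set of observed cycle types is {4+1+1, 3+3, 6, 4+2, 2+2+1+1, 2+1+1+1+1, 2+2+2}. The candidates containing elements of all these cycle types are S_4 x C_2 (6T11) of order 48, S_6 (6T16) of order 720; the others are excluded. The observed types are precisely the cycle types that occur in S_4 x C_2 (6T11) (apart from the identity). Each of the other remaining candidates has further cycle types, and by the Chebotarev density theorem the matching factorization patterns would occur for a proportion of primes equal to their share of the group: S_6 (6T16) additionally contains elements of type 5+1, 3+2+1, 3+1+1+1 (304 of its 720 elements, about 42% of primes). None of the 17 primes tested shows any such pattern (for each of these groups the chance of that is below 10^-4), which rules them out. Hence G = S_4 x C_2 (6T11), of order 48.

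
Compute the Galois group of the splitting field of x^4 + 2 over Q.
The polynomial is an irreducible quartic over Q and its discriminant is 2048, which is not a perfect square, so the Galois group is not contained in A_4. The resolvent cubic y^3 - 8*y has exactly one rational root, so the Galois group is C_4 or D_4. The quartic remains irreducible over Q(sqrt(disc)), so the group is D_4.

4T3: D_4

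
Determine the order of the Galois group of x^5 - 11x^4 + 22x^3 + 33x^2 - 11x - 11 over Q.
The degree of the splitting field over Q equals the order of the Galois group, so first determine the group. The polynomial f is an irreducible quintic over Q, so G = Gal(f/Q) is a transitive subgroup of S_5: one of C_5 (5T1, order 5), D_5 (5T2, order 10), F_20 (5T3, order 20), A_5 (5T4, order 60) or S_5 (5T5, order 120). The discriminant of f is 14320669561 = 119669^2, a perfect square, so G is contained in A_5. The transitive groups of degree 5 contained in A_5 are: C_5 (5T1, order 5), D_5 (5T2, order 10), A_5 (5T4, order 60). By Dedekind's theorem, for a prime p not dividing disc(f) the degrees of the irreducible factors of f mod p form the cycle type of an element of G. Factoring f modulo the 14 such primes p <= 59 (skipping 11, 23, 43, which divide the discriminant), each new pattern first appears at: mod 2: f = (x^5 + x^4 + x^2 + x + 1), pattern 5. No other pattern occurs in this range, so the set of observed cycle types is {5}. The candidates containing elements of all these cycle types are C_5 (5T1) of order 5, D_5 (5T2) of order 10, A_5 (5T4) of order 60; the others are excluded. The observed types are precisely the cycle types that occur in C_5 (5T1) (apart from the identity). Each of the other remaining candidates has further cycle types, and by the Chebotarev density theorem the matching factorization patterns would occur for a proportion of primes equal to their share of the group: D_5 (5T2) additionally contains elements of type 2+2+1 (5 of its 10 elements, about 50% of primes); A_5 (5T4) additionally contains elements of type 3+1+1, 2+2+1 (35 of its 60 elements, about 58% of primes). None of the 14 primes tested shows any such pattern (for each of these groups the chance of that is below 10^-4), which rules them out. Hence G = C_5 (5T1), of order 5. The Galois group C_5 (5T1) has order 5, so the splitting field has degree 5 over Q.

5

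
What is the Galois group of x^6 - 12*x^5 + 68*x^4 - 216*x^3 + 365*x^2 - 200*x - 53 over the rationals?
S_4, S_4(6d), the S_4-action on 6 points inside A_6

The polynomial f is an irreducible sextic over Q, so G = Gal(f/Q) is one of the 16 transitive subgroups 6T1, ..., 6T16 of S_6. The discriminant of f is 2046918914580544 = 45242888^2, a perfect square, so G is contained in A_6. The transitive groups of degree 6 contained in A_6 are: A_4 (6T4, order 12), S_4 (6T7, order 24), (C_3 x C_3) : C_4 (6T10, order 36), PSL(2,5) (6T12, order 60), A_6 (6T15, order 360). By Dedekind's theorem, for a prime p not dividing disc(f) the degrees of the irreducible factors of f mod p form the cycle type of an element of G. Factoring f modulo the 79 such primes p <= 419 (skipping 2, 31, which divide the discriminant), each new pattern first appears at: mod 3: f = (x^2 + x + 2)(x^4 + 2x^3 + x^2 + x + 2), pattern 4+2; mod 5: f = (x^3 + 2x + 1)(x^3 + 3x^2 + x + 2), pattern 3+3; mod 11: f = (x + 2)(x + 8)(x^2 + 4x + 5)(x^2 + 7x + 8), pattern 2+2+1+1; mod 67: f = (x + 4)(x + 8)(x + 13)(x + 19)(x + 28)(x + 50), pattern 1+1+1+1+1+1. No other pattern occurs in this range, so the set of observed cycle types is {4+2, 3+3, 2+2+1+1, 1+1+1+1+1+1}. The candidates containing elements of all these cycle types are S_4 (6T7) of order 24, (C_3 x C_3) : C_4 (6T10) of order 36, A_6 (6T15) of order 360; the others are excluded. The observed types are precisely the cycle types that occur in S_4 (6T7). Each of the other remaining candidates has further cycle types, and by the Chebotarev density theorem the matching factorization patterns would occur for a proportion of primes equal to their share of the group: (C_3 x C_3) : C_4 (6T10) additionally contains elements of type 3+1+1+1 (4 of its 36 elements, about 11% of primes); A_6 (6T15) additionally contains elements of type 5+1, 3+1+1+1 (184 of its 360 elements, about 51% of primes). None of the 79 primes tested shows any such pattern (for each of these groups the chance of that is below 10^-4), which rules them out. Hence G = S_4 (6T7), of order 24.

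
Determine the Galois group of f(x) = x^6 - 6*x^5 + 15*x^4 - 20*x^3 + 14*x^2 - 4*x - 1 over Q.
S_4 (order 24)

The polynomial f is an irreducible sextic over Q, so G = Gal(f/Q) is one of the 16 transitive subgroups 6T1, ..., 6T16 of S_6. The discriminant of f is 33856 = 184^2, a perfect square, so G is contained in A_6. The transitive groups of degree 6 contained in A_6 are: A_4 (6T4, order 12), S_4 (6T7, order 24), (C_3 x C_3) : C_4 (6T10, order 36), PSL(2,5) (6T12, order 60), A_6 (6T15, order 360). By Dedekind's theorem, for a prime p not dividing disc(f) the degrees of the irreducible factors of f mod p form the cycle type of an element of G. Factoring f modulo the 79 such primes p <= 419 (skipping 2, 23, which divide the discriminant), each new pattern first appears at: mod 3: f = (x^3 + x^2 + 2)(x^3 + 2x^2 + x + 1), pattern 3+3; mod 5: f = (x^2 + 3x + 4)(x^4 + x^3 + 3x^2 + 2x + 1), pattern 4+2; mod 19: f = (x + 4)(x + 13)(x^2 + 7x + 7)(x^2 + 8x + 6), pattern 2+2+1+1; mod 223: f = (x + 15)(x + 56)(x + 77)(x + 144)(x + 165)(x + 206), pattern 1+1+1+1+1+1. No other pattern occurs in this range, so the set of observed cycle types is {3+3, 4+2, 2+2+1+1, 1+1+1+1+1+1}. The candidates containing elements of all these cycle types are S_4 (6T7) of order 24, (C_3 x C_3) : C_4 (6T10) of order 36, A_6 (6T15) of order 360; the others are excluded. The observed types are precisely the cycle types that occur in S_4 (6T7). Each of the other remaining candidates has further cycle types, and by the Chebotarev density theorem the matching factorization patterns would occur for a proportion of primes equal to their share of the group: (C_3 x C_3) : C_4 (6T10) additionally contains elements of type 3+1+1+1 (4 of its 36 elements, about 11% of primes); A_6 (6T15) additionally contains elements of type 5+1, 3+1+1+1 (184 of its 360 elements, about 51% of primes). None of the 79 primes tested shows any such pattern (for each of these groups the chance of that is below 10^-4), which rules them out. Hence G = S_4 (6T7), of order 24.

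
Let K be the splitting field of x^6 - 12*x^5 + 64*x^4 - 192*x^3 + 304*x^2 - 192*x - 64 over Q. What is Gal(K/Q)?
The polynomial f is an irreducible sextic over Q, so G = Gal(f/Q) is one of the 16 transitive subgroups 6T1, ..., 6T16 of S_6. The discriminant of f is 164995463643136 = 12845056^2, a perfect square, so G is contained in A_6. The transitive groups of degree 6 contained in A_6 are: A_4 (6T4, order 12), S_4 (6T7, order 24), (C_3 x C_3) : C_4 (6T10, order 36), PSL(2,5) (6T12, order 60), A_6 (6T15, order 360). By Dedekind's theorem, for a prime p not dividing disc(f) the degrees of the irreducible factors of f mod p form the cycle type of an element of G. Factoring f modulo the 33 such primes p <= 149 (skipping 2, 7, which divide the discriminant), each new pattern first appears at: mod 3: f = (x^3 + 2x + 1)(x^3 + 2x + 2), pattern 3+3; mod 13: f = (x + 10)(x + 12)(x^2 + 9x + 2)(x^2 + 9x + 11), pattern 2+2+1+1. No other pattern occurs in this range, so the set of observed cycle types is {3+3, 2+2+1+1}. The candidates containing elements of all these cycle types are A_4 (6T4) of order 12, S_4 (6T7) of order 24, (C_3 x C_3) : C_4 (6T10) of order 36, PSL(2,5) (6T12) of order 60, A_6 (6T15) of order 360; the others are excluded. The observed types are precisely the cycle types that occur in A_4 (6T4) (apart from the identity). Each of the other remaining candidates has further cycle types, and by the Chebotarev density theorem the matching factorization patterns would occur for a proportion of primes equal to their share of the group: S_4 (6T7) additionally contains elements of type 4+2 (6 of its 24 elements, about 25% of primes); (C_3 x C_3) : C_4 (6T10) additionally contains elements of type 4+2, 3+1+1+1 (22 of its 36 elements, about 61% of primes); PSL(2,5) (6T12) additionally contains elements of type 5+1 (24 of its 60 elements, about 40% of primes); A_6 (6T15) additionally contains elements of type 5+1, 4+2, 3+1+1+1 (274 of its 360 elements, about 76% of primes). None of the 33 primes tested shows any such pattern (for each of these groups the chance of that is below 10^-4), which rules them out. Hence G = A_4 (6T4), of order 12.

A_4 (order 12)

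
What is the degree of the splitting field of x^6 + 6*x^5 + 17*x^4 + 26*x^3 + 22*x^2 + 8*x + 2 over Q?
The degree of the splitting field over Q equals the order of the Galois group, so first determine the group. The polynomial f is an irreducible sextic over Q, so G = Gal(f/Q) is one of the 16 transitive subgroups 6T1, ..., 6T16 of S_6. The discriminant of f is -187648, which is not a perfect square, so G is not contained in A_6. The transitive groups of degree 6 not contained in A_6 are: C_6 (6T1, order 6), S_3 (6T2, order 6), D_6 (6T3, order 12), C_3 x S_3 (6T5, order 18), A_4 x C_2 (6T6, order 24), S_4 (6T8, order 24), S_3 x S_3 (6T9, order 36), S_4 x C_2 (6T11, order 48), (S_3 x S_3) : C_2 (6T13, order 72), PGL(2,5) (6T14, order 120), S_6 (6T16, order 720). By Dedekind's theorem, for a prime p not dividing disc(f) the degrees of the irreducible factors of f mod p form the cycle type of an element of G. Factoring f modulo the 29 such primes p <= 113 (skipping 2, which divides the discriminant), each new pattern first appears at: mod 3: f = (x^6 + 2x^4 + 2x^3 + x^2 + 2x + 2), pattern 6; mod 5: f = (x + 2)(x^2 + x + 2)(x^3 + 3x^2 + 4x + 3), pattern 3+2+1; mod 7: f = (x^2 + 3x + 1)(x^4 + 3x^3 + 2x + 2), pattern 4+2; mod 17: f = (x^3 + 3x^2 + 4x + 5)(x^3 + 3x^2 + 4x + 14), pattern 3+3; mod 19: f = (x^2 + 5x + 16)(x^2 + 9x + 13)(x^2 + 11x + 17), pattern 2+2+2; mod 37: f = (x + 4)(x + 17)(x^2 + 23x + 20)(x^2 + 36x + 8), pattern 2+2+1+1; mod 41: f = (x + 20)(x + 25)(x + 40)(x^3 + 3x^2 + 4x + 10), pattern 3+1+1+1; mod 113: f = (x + 35)(x + 91)(x + 93)(x + 103)(x^2 + 23x + 12), pattern 2+1+1+1+1. No other pattern occurs in this range, so the set of observed cycle types is {6, 3+2+1, 4+2, 3+3, 2+2+2, 2+2+1+1, 3+1+1+1, 2+1+1+1+1}. The candidates containing elements of all these cycle types are (S_3 x S_3) : C_2 (6T13) of order 72, S_6 (6T16) of order 720; the others are excluded. The observed types are precisely the cycle types that occur in (S_3 x S_3) : C_2 (6T13) (apart from the identity). Each of the other remaining candidates has further cycle types, and by the Chebotarev density theorem the matching factorization patterns would occur for a proportion of primes equal to their share of the group: S_6 (6T16) additionally contains elements of type 5+1, 4+1+1 (234 of its 720 elements, about 32% of primes). None of the 29 primes tested shows any such pattern (for each of these groups the chance of that is below 10^-4), which rules them out. Hence G = (S_3 x S_3) : C_2 (6T13), of order 72. The Galois group (S_3 x S_3) : C_2 (6T13) has order 72, so the splitting field has degree 72 over Q.

72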